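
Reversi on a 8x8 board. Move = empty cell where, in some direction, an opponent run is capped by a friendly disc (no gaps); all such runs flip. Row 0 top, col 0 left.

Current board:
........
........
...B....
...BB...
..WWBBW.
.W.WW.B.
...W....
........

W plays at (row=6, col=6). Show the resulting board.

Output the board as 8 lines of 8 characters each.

Place W at (6,6); scan 8 dirs for brackets.
Dir NW: first cell '.' (not opp) -> no flip
Dir N: opp run (5,6) capped by W -> flip
Dir NE: first cell '.' (not opp) -> no flip
Dir W: first cell '.' (not opp) -> no flip
Dir E: first cell '.' (not opp) -> no flip
Dir SW: first cell '.' (not opp) -> no flip
Dir S: first cell '.' (not opp) -> no flip
Dir SE: first cell '.' (not opp) -> no flip
All flips: (5,6)

Answer: ........
........
...B....
...BB...
..WWBBW.
.W.WW.W.
...W..W.
........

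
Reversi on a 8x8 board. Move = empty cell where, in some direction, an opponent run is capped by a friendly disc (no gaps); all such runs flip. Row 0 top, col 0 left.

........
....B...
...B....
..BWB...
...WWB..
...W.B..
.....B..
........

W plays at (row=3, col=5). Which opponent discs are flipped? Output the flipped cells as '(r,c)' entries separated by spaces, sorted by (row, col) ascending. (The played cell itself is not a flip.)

Answer: (3,4)

Derivation:
Dir NW: first cell '.' (not opp) -> no flip
Dir N: first cell '.' (not opp) -> no flip
Dir NE: first cell '.' (not opp) -> no flip
Dir W: opp run (3,4) capped by W -> flip
Dir E: first cell '.' (not opp) -> no flip
Dir SW: first cell 'W' (not opp) -> no flip
Dir S: opp run (4,5) (5,5) (6,5), next='.' -> no flip
Dir SE: first cell '.' (not opp) -> no flip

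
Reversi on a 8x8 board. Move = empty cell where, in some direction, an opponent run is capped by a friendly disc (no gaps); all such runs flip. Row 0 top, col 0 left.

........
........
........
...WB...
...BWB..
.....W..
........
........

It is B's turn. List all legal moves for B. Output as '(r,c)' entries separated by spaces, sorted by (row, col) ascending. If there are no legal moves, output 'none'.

Answer: (2,3) (3,2) (5,4) (6,5)

Derivation:
(2,2): no bracket -> illegal
(2,3): flips 1 -> legal
(2,4): no bracket -> illegal
(3,2): flips 1 -> legal
(3,5): no bracket -> illegal
(4,2): no bracket -> illegal
(4,6): no bracket -> illegal
(5,3): no bracket -> illegal
(5,4): flips 1 -> legal
(5,6): no bracket -> illegal
(6,4): no bracket -> illegal
(6,5): flips 1 -> legal
(6,6): no bracket -> illegal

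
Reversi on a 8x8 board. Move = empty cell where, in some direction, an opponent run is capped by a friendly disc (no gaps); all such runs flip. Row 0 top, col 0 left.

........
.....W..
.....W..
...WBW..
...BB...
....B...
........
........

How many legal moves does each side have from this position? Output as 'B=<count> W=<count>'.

-- B to move --
(0,4): no bracket -> illegal
(0,5): no bracket -> illegal
(0,6): no bracket -> illegal
(1,4): no bracket -> illegal
(1,6): flips 1 -> legal
(2,2): flips 1 -> legal
(2,3): flips 1 -> legal
(2,4): no bracket -> illegal
(2,6): flips 1 -> legal
(3,2): flips 1 -> legal
(3,6): flips 1 -> legal
(4,2): no bracket -> illegal
(4,5): no bracket -> illegal
(4,6): no bracket -> illegal
B mobility = 6
-- W to move --
(2,3): no bracket -> illegal
(2,4): no bracket -> illegal
(3,2): no bracket -> illegal
(4,2): no bracket -> illegal
(4,5): no bracket -> illegal
(5,2): flips 2 -> legal
(5,3): flips 2 -> legal
(5,5): flips 1 -> legal
(6,3): no bracket -> illegal
(6,4): no bracket -> illegal
(6,5): no bracket -> illegal
W mobility = 3

Answer: B=6 W=3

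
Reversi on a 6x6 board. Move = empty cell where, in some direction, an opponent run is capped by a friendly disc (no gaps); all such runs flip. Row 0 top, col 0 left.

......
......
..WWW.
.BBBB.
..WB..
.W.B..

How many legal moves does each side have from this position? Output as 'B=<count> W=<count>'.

Answer: B=7 W=5

Derivation:
-- B to move --
(1,1): flips 1 -> legal
(1,2): flips 2 -> legal
(1,3): flips 2 -> legal
(1,4): flips 2 -> legal
(1,5): flips 1 -> legal
(2,1): no bracket -> illegal
(2,5): no bracket -> illegal
(3,5): no bracket -> illegal
(4,0): no bracket -> illegal
(4,1): flips 1 -> legal
(5,0): no bracket -> illegal
(5,2): flips 1 -> legal
B mobility = 7
-- W to move --
(2,0): flips 1 -> legal
(2,1): no bracket -> illegal
(2,5): no bracket -> illegal
(3,0): no bracket -> illegal
(3,5): no bracket -> illegal
(4,0): flips 1 -> legal
(4,1): flips 1 -> legal
(4,4): flips 3 -> legal
(4,5): flips 1 -> legal
(5,2): no bracket -> illegal
(5,4): no bracket -> illegal
W mobility = 5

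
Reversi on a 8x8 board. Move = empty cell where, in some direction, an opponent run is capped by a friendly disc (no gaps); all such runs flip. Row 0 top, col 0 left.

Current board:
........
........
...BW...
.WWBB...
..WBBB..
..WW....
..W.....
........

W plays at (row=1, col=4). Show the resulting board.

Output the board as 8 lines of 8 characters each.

Answer: ........
....W...
...WW...
.WWBB...
..WBBB..
..WW....
..W.....
........

Derivation:
Place W at (1,4); scan 8 dirs for brackets.
Dir NW: first cell '.' (not opp) -> no flip
Dir N: first cell '.' (not opp) -> no flip
Dir NE: first cell '.' (not opp) -> no flip
Dir W: first cell '.' (not opp) -> no flip
Dir E: first cell '.' (not opp) -> no flip
Dir SW: opp run (2,3) capped by W -> flip
Dir S: first cell 'W' (not opp) -> no flip
Dir SE: first cell '.' (not opp) -> no flip
All flips: (2,3)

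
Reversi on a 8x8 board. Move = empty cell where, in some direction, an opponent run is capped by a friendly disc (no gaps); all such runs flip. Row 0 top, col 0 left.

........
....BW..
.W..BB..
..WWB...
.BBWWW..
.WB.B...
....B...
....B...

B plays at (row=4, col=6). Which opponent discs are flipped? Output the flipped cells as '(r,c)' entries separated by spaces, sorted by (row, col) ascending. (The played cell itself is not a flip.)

Answer: (4,3) (4,4) (4,5)

Derivation:
Dir NW: first cell '.' (not opp) -> no flip
Dir N: first cell '.' (not opp) -> no flip
Dir NE: first cell '.' (not opp) -> no flip
Dir W: opp run (4,5) (4,4) (4,3) capped by B -> flip
Dir E: first cell '.' (not opp) -> no flip
Dir SW: first cell '.' (not opp) -> no flip
Dir S: first cell '.' (not opp) -> no flip
Dir SE: first cell '.' (not opp) -> no flip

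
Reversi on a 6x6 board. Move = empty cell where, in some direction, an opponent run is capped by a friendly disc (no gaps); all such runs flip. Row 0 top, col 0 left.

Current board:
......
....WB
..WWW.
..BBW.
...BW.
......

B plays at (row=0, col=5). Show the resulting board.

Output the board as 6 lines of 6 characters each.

Place B at (0,5); scan 8 dirs for brackets.
Dir NW: edge -> no flip
Dir N: edge -> no flip
Dir NE: edge -> no flip
Dir W: first cell '.' (not opp) -> no flip
Dir E: edge -> no flip
Dir SW: opp run (1,4) (2,3) capped by B -> flip
Dir S: first cell 'B' (not opp) -> no flip
Dir SE: edge -> no flip
All flips: (1,4) (2,3)

Answer: .....B
....BB
..WBW.
..BBW.
...BW.
......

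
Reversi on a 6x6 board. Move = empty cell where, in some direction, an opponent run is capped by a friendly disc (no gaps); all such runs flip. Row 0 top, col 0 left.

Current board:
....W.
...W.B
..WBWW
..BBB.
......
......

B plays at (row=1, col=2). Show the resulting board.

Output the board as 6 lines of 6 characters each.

Answer: ....W.
..BW.B
..BBWW
..BBB.
......
......

Derivation:
Place B at (1,2); scan 8 dirs for brackets.
Dir NW: first cell '.' (not opp) -> no flip
Dir N: first cell '.' (not opp) -> no flip
Dir NE: first cell '.' (not opp) -> no flip
Dir W: first cell '.' (not opp) -> no flip
Dir E: opp run (1,3), next='.' -> no flip
Dir SW: first cell '.' (not opp) -> no flip
Dir S: opp run (2,2) capped by B -> flip
Dir SE: first cell 'B' (not opp) -> no flip
All flips: (2,2)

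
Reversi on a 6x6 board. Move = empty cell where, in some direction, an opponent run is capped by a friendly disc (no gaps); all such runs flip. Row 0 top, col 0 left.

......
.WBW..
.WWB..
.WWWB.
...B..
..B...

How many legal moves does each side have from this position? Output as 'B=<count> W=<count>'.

-- B to move --
(0,0): no bracket -> illegal
(0,1): no bracket -> illegal
(0,2): no bracket -> illegal
(0,3): flips 1 -> legal
(0,4): no bracket -> illegal
(1,0): flips 3 -> legal
(1,4): flips 1 -> legal
(2,0): flips 2 -> legal
(2,4): no bracket -> illegal
(3,0): flips 4 -> legal
(4,0): no bracket -> illegal
(4,1): flips 1 -> legal
(4,2): flips 2 -> legal
(4,4): no bracket -> illegal
B mobility = 7
-- W to move --
(0,1): no bracket -> illegal
(0,2): flips 1 -> legal
(0,3): flips 1 -> legal
(1,4): flips 1 -> legal
(2,4): flips 1 -> legal
(2,5): no bracket -> illegal
(3,5): flips 1 -> legal
(4,1): no bracket -> illegal
(4,2): no bracket -> illegal
(4,4): no bracket -> illegal
(4,5): no bracket -> illegal
(5,1): no bracket -> illegal
(5,3): flips 1 -> legal
(5,4): flips 1 -> legal
W mobility = 7

Answer: B=7 W=7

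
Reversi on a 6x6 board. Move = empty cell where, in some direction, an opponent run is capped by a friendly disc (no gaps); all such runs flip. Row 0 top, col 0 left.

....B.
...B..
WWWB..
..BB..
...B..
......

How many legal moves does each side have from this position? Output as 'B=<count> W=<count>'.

Answer: B=4 W=4

Derivation:
-- B to move --
(1,0): flips 1 -> legal
(1,1): flips 1 -> legal
(1,2): flips 1 -> legal
(3,0): no bracket -> illegal
(3,1): flips 1 -> legal
B mobility = 4
-- W to move --
(0,2): no bracket -> illegal
(0,3): no bracket -> illegal
(0,5): no bracket -> illegal
(1,2): no bracket -> illegal
(1,4): no bracket -> illegal
(1,5): no bracket -> illegal
(2,4): flips 1 -> legal
(3,1): no bracket -> illegal
(3,4): no bracket -> illegal
(4,1): no bracket -> illegal
(4,2): flips 1 -> legal
(4,4): flips 1 -> legal
(5,2): no bracket -> illegal
(5,3): no bracket -> illegal
(5,4): flips 2 -> legal
W mobility = 4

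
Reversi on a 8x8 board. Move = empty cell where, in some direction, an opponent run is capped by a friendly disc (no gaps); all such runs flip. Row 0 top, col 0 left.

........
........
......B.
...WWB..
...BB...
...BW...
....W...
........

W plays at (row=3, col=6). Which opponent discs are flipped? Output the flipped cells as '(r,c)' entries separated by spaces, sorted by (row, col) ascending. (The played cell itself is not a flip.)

Answer: (3,5)

Derivation:
Dir NW: first cell '.' (not opp) -> no flip
Dir N: opp run (2,6), next='.' -> no flip
Dir NE: first cell '.' (not opp) -> no flip
Dir W: opp run (3,5) capped by W -> flip
Dir E: first cell '.' (not opp) -> no flip
Dir SW: first cell '.' (not opp) -> no flip
Dir S: first cell '.' (not opp) -> no flip
Dir SE: first cell '.' (not opp) -> no flip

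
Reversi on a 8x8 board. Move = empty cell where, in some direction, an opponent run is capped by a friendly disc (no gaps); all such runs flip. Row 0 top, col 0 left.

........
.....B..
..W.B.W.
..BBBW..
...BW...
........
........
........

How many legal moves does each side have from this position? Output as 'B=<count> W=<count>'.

-- B to move --
(1,1): flips 1 -> legal
(1,2): flips 1 -> legal
(1,3): no bracket -> illegal
(1,6): no bracket -> illegal
(1,7): no bracket -> illegal
(2,1): no bracket -> illegal
(2,3): no bracket -> illegal
(2,5): no bracket -> illegal
(2,7): no bracket -> illegal
(3,1): no bracket -> illegal
(3,6): flips 1 -> legal
(3,7): flips 1 -> legal
(4,5): flips 1 -> legal
(4,6): flips 1 -> legal
(5,3): no bracket -> illegal
(5,4): flips 1 -> legal
(5,5): flips 1 -> legal
B mobility = 8
-- W to move --
(0,4): flips 1 -> legal
(0,5): no bracket -> illegal
(0,6): no bracket -> illegal
(1,3): flips 1 -> legal
(1,4): flips 2 -> legal
(1,6): no bracket -> illegal
(2,1): no bracket -> illegal
(2,3): no bracket -> illegal
(2,5): no bracket -> illegal
(3,1): flips 3 -> legal
(4,1): no bracket -> illegal
(4,2): flips 2 -> legal
(4,5): no bracket -> illegal
(5,2): no bracket -> illegal
(5,3): no bracket -> illegal
(5,4): no bracket -> illegal
W mobility = 5

Answer: B=8 W=5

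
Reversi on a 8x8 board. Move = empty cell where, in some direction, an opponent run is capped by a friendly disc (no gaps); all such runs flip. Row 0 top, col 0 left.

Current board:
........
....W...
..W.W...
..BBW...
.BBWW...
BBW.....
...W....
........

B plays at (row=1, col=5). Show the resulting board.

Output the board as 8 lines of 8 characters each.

Answer: ........
....WB..
..W.B...
..BBW...
.BBWW...
BBW.....
...W....
........

Derivation:
Place B at (1,5); scan 8 dirs for brackets.
Dir NW: first cell '.' (not opp) -> no flip
Dir N: first cell '.' (not opp) -> no flip
Dir NE: first cell '.' (not opp) -> no flip
Dir W: opp run (1,4), next='.' -> no flip
Dir E: first cell '.' (not opp) -> no flip
Dir SW: opp run (2,4) capped by B -> flip
Dir S: first cell '.' (not opp) -> no flip
Dir SE: first cell '.' (not opp) -> no flip
All flips: (2,4)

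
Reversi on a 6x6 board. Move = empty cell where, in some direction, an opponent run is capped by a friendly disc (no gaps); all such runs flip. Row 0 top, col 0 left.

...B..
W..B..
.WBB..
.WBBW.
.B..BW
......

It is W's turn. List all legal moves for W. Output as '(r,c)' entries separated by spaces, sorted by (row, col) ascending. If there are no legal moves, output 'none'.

Answer: (0,4) (1,2) (2,4) (4,3) (5,1) (5,4)

Derivation:
(0,2): no bracket -> illegal
(0,4): flips 2 -> legal
(1,1): no bracket -> illegal
(1,2): flips 1 -> legal
(1,4): no bracket -> illegal
(2,4): flips 2 -> legal
(3,0): no bracket -> illegal
(3,5): no bracket -> illegal
(4,0): no bracket -> illegal
(4,2): no bracket -> illegal
(4,3): flips 2 -> legal
(5,0): no bracket -> illegal
(5,1): flips 1 -> legal
(5,2): no bracket -> illegal
(5,3): no bracket -> illegal
(5,4): flips 1 -> legal
(5,5): no bracket -> illegal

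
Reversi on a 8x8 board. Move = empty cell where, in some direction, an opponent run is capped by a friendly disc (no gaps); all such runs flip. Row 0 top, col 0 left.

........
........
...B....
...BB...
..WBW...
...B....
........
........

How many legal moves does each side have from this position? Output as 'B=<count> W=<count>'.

Answer: B=7 W=4

Derivation:
-- B to move --
(3,1): flips 1 -> legal
(3,2): no bracket -> illegal
(3,5): flips 1 -> legal
(4,1): flips 1 -> legal
(4,5): flips 1 -> legal
(5,1): flips 1 -> legal
(5,2): no bracket -> illegal
(5,4): flips 1 -> legal
(5,5): flips 1 -> legal
B mobility = 7
-- W to move --
(1,2): no bracket -> illegal
(1,3): no bracket -> illegal
(1,4): no bracket -> illegal
(2,2): flips 1 -> legal
(2,4): flips 2 -> legal
(2,5): no bracket -> illegal
(3,2): no bracket -> illegal
(3,5): no bracket -> illegal
(4,5): no bracket -> illegal
(5,2): no bracket -> illegal
(5,4): no bracket -> illegal
(6,2): flips 1 -> legal
(6,3): no bracket -> illegal
(6,4): flips 1 -> legal
W mobility = 4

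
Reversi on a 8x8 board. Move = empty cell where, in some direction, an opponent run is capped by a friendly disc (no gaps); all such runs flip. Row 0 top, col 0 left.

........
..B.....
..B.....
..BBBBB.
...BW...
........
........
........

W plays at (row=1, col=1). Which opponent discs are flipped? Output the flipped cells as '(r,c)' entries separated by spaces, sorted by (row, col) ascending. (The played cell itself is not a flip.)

Dir NW: first cell '.' (not opp) -> no flip
Dir N: first cell '.' (not opp) -> no flip
Dir NE: first cell '.' (not opp) -> no flip
Dir W: first cell '.' (not opp) -> no flip
Dir E: opp run (1,2), next='.' -> no flip
Dir SW: first cell '.' (not opp) -> no flip
Dir S: first cell '.' (not opp) -> no flip
Dir SE: opp run (2,2) (3,3) capped by W -> flip

Answer: (2,2) (3,3)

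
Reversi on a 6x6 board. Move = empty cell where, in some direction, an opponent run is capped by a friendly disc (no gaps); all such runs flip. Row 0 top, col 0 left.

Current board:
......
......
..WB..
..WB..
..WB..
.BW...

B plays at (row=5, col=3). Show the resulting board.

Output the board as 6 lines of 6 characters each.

Place B at (5,3); scan 8 dirs for brackets.
Dir NW: opp run (4,2), next='.' -> no flip
Dir N: first cell 'B' (not opp) -> no flip
Dir NE: first cell '.' (not opp) -> no flip
Dir W: opp run (5,2) capped by B -> flip
Dir E: first cell '.' (not opp) -> no flip
Dir SW: edge -> no flip
Dir S: edge -> no flip
Dir SE: edge -> no flip
All flips: (5,2)

Answer: ......
......
..WB..
..WB..
..WB..
.BBB..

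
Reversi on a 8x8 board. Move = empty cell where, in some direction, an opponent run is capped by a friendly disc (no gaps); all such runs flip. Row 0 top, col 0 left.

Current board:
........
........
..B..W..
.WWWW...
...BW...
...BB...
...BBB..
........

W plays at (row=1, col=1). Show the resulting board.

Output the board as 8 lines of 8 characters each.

Answer: ........
.W......
..W..W..
.WWWW...
...BW...
...BB...
...BBB..
........

Derivation:
Place W at (1,1); scan 8 dirs for brackets.
Dir NW: first cell '.' (not opp) -> no flip
Dir N: first cell '.' (not opp) -> no flip
Dir NE: first cell '.' (not opp) -> no flip
Dir W: first cell '.' (not opp) -> no flip
Dir E: first cell '.' (not opp) -> no flip
Dir SW: first cell '.' (not opp) -> no flip
Dir S: first cell '.' (not opp) -> no flip
Dir SE: opp run (2,2) capped by W -> flip
All flips: (2,2)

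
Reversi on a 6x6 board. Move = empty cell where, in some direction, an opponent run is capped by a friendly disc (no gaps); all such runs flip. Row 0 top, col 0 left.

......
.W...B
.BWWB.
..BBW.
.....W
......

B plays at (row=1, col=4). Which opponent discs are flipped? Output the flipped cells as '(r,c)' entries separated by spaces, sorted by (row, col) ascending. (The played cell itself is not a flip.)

Dir NW: first cell '.' (not opp) -> no flip
Dir N: first cell '.' (not opp) -> no flip
Dir NE: first cell '.' (not opp) -> no flip
Dir W: first cell '.' (not opp) -> no flip
Dir E: first cell 'B' (not opp) -> no flip
Dir SW: opp run (2,3) capped by B -> flip
Dir S: first cell 'B' (not opp) -> no flip
Dir SE: first cell '.' (not opp) -> no flip

Answer: (2,3)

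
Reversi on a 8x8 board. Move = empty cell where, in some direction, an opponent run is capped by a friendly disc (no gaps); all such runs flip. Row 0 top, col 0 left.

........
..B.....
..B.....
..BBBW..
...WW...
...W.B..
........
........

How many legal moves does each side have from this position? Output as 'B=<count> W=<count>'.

-- B to move --
(2,4): no bracket -> illegal
(2,5): no bracket -> illegal
(2,6): no bracket -> illegal
(3,6): flips 1 -> legal
(4,2): no bracket -> illegal
(4,5): no bracket -> illegal
(4,6): no bracket -> illegal
(5,2): flips 1 -> legal
(5,4): flips 2 -> legal
(6,2): no bracket -> illegal
(6,3): flips 2 -> legal
(6,4): no bracket -> illegal
B mobility = 4
-- W to move --
(0,1): no bracket -> illegal
(0,2): no bracket -> illegal
(0,3): no bracket -> illegal
(1,1): flips 2 -> legal
(1,3): no bracket -> illegal
(2,1): flips 1 -> legal
(2,3): flips 1 -> legal
(2,4): flips 1 -> legal
(2,5): flips 1 -> legal
(3,1): flips 3 -> legal
(4,1): no bracket -> illegal
(4,2): no bracket -> illegal
(4,5): no bracket -> illegal
(4,6): no bracket -> illegal
(5,4): no bracket -> illegal
(5,6): no bracket -> illegal
(6,4): no bracket -> illegal
(6,5): no bracket -> illegal
(6,6): flips 1 -> legal
W mobility = 7

Answer: B=4 W=7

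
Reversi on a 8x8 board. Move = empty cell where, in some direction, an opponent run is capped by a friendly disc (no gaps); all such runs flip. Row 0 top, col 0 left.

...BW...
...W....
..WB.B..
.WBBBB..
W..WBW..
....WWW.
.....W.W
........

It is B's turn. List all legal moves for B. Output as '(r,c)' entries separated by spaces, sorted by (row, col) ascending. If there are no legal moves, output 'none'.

Answer: (0,5) (1,1) (1,2) (2,1) (3,0) (4,2) (4,6) (5,2) (5,3) (6,4) (6,6) (7,5) (7,6)

Derivation:
(0,2): no bracket -> illegal
(0,5): flips 1 -> legal
(1,1): flips 1 -> legal
(1,2): flips 1 -> legal
(1,4): no bracket -> illegal
(1,5): no bracket -> illegal
(2,0): no bracket -> illegal
(2,1): flips 1 -> legal
(2,4): no bracket -> illegal
(3,0): flips 1 -> legal
(3,6): no bracket -> illegal
(4,1): no bracket -> illegal
(4,2): flips 1 -> legal
(4,6): flips 1 -> legal
(4,7): no bracket -> illegal
(5,0): no bracket -> illegal
(5,1): no bracket -> illegal
(5,2): flips 1 -> legal
(5,3): flips 1 -> legal
(5,7): no bracket -> illegal
(6,3): no bracket -> illegal
(6,4): flips 1 -> legal
(6,6): flips 1 -> legal
(7,4): no bracket -> illegal
(7,5): flips 3 -> legal
(7,6): flips 3 -> legal
(7,7): no bracket -> illegal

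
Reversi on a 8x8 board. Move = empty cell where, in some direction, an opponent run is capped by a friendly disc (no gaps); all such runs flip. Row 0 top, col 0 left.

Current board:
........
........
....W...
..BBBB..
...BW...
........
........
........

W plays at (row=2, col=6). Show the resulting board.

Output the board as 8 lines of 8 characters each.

Answer: ........
........
....W.W.
..BBBW..
...BW...
........
........
........

Derivation:
Place W at (2,6); scan 8 dirs for brackets.
Dir NW: first cell '.' (not opp) -> no flip
Dir N: first cell '.' (not opp) -> no flip
Dir NE: first cell '.' (not opp) -> no flip
Dir W: first cell '.' (not opp) -> no flip
Dir E: first cell '.' (not opp) -> no flip
Dir SW: opp run (3,5) capped by W -> flip
Dir S: first cell '.' (not opp) -> no flip
Dir SE: first cell '.' (not opp) -> no flip
All flips: (3,5)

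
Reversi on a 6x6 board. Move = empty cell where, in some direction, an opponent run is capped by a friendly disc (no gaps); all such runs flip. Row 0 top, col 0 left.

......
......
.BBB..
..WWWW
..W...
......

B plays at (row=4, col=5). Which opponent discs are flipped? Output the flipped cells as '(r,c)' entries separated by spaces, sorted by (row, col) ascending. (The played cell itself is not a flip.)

Answer: (3,4)

Derivation:
Dir NW: opp run (3,4) capped by B -> flip
Dir N: opp run (3,5), next='.' -> no flip
Dir NE: edge -> no flip
Dir W: first cell '.' (not opp) -> no flip
Dir E: edge -> no flip
Dir SW: first cell '.' (not opp) -> no flip
Dir S: first cell '.' (not opp) -> no flip
Dir SE: edge -> no flip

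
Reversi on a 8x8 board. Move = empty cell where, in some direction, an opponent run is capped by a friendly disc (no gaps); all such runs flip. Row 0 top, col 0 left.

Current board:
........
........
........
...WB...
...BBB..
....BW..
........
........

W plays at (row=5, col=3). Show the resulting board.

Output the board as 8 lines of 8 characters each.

Place W at (5,3); scan 8 dirs for brackets.
Dir NW: first cell '.' (not opp) -> no flip
Dir N: opp run (4,3) capped by W -> flip
Dir NE: opp run (4,4), next='.' -> no flip
Dir W: first cell '.' (not opp) -> no flip
Dir E: opp run (5,4) capped by W -> flip
Dir SW: first cell '.' (not opp) -> no flip
Dir S: first cell '.' (not opp) -> no flip
Dir SE: first cell '.' (not opp) -> no flip
All flips: (4,3) (5,4)

Answer: ........
........
........
...WB...
...WBB..
...WWW..
........
........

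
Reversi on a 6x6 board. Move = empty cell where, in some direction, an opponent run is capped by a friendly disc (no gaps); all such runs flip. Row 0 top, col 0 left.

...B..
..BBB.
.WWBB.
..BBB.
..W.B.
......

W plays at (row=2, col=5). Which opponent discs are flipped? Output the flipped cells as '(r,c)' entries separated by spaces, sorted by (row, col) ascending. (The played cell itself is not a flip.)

Answer: (2,3) (2,4)

Derivation:
Dir NW: opp run (1,4) (0,3), next=edge -> no flip
Dir N: first cell '.' (not opp) -> no flip
Dir NE: edge -> no flip
Dir W: opp run (2,4) (2,3) capped by W -> flip
Dir E: edge -> no flip
Dir SW: opp run (3,4), next='.' -> no flip
Dir S: first cell '.' (not opp) -> no flip
Dir SE: edge -> no flip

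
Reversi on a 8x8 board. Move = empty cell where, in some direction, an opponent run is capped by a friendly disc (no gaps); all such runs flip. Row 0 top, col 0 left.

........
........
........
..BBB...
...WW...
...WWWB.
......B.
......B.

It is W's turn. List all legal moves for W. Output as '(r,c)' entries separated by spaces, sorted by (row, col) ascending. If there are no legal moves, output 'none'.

Answer: (2,1) (2,2) (2,3) (2,4) (2,5) (5,7) (7,7)

Derivation:
(2,1): flips 1 -> legal
(2,2): flips 1 -> legal
(2,3): flips 1 -> legal
(2,4): flips 1 -> legal
(2,5): flips 1 -> legal
(3,1): no bracket -> illegal
(3,5): no bracket -> illegal
(4,1): no bracket -> illegal
(4,2): no bracket -> illegal
(4,5): no bracket -> illegal
(4,6): no bracket -> illegal
(4,7): no bracket -> illegal
(5,7): flips 1 -> legal
(6,5): no bracket -> illegal
(6,7): no bracket -> illegal
(7,5): no bracket -> illegal
(7,7): flips 1 -> legal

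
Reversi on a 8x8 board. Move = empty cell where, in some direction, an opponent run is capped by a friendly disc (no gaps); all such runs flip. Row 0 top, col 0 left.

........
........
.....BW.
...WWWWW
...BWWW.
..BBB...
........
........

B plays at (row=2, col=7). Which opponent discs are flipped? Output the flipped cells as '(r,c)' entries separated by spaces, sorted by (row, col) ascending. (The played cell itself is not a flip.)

Dir NW: first cell '.' (not opp) -> no flip
Dir N: first cell '.' (not opp) -> no flip
Dir NE: edge -> no flip
Dir W: opp run (2,6) capped by B -> flip
Dir E: edge -> no flip
Dir SW: opp run (3,6) (4,5) capped by B -> flip
Dir S: opp run (3,7), next='.' -> no flip
Dir SE: edge -> no flip

Answer: (2,6) (3,6) (4,5)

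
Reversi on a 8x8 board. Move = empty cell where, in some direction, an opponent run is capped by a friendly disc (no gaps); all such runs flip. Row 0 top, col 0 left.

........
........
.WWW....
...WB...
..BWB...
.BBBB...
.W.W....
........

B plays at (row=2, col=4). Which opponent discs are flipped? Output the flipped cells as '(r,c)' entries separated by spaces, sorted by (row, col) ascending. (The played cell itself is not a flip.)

Answer: (3,3)

Derivation:
Dir NW: first cell '.' (not opp) -> no flip
Dir N: first cell '.' (not opp) -> no flip
Dir NE: first cell '.' (not opp) -> no flip
Dir W: opp run (2,3) (2,2) (2,1), next='.' -> no flip
Dir E: first cell '.' (not opp) -> no flip
Dir SW: opp run (3,3) capped by B -> flip
Dir S: first cell 'B' (not opp) -> no flip
Dir SE: first cell '.' (not opp) -> no flip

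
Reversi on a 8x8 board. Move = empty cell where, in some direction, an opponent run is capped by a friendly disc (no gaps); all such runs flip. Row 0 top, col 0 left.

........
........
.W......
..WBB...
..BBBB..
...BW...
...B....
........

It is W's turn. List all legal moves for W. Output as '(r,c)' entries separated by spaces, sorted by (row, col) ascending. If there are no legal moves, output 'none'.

Answer: (2,4) (3,5) (3,6) (5,2) (7,2)

Derivation:
(2,2): no bracket -> illegal
(2,3): no bracket -> illegal
(2,4): flips 2 -> legal
(2,5): no bracket -> illegal
(3,1): no bracket -> illegal
(3,5): flips 2 -> legal
(3,6): flips 1 -> legal
(4,1): no bracket -> illegal
(4,6): no bracket -> illegal
(5,1): no bracket -> illegal
(5,2): flips 2 -> legal
(5,5): no bracket -> illegal
(5,6): no bracket -> illegal
(6,2): no bracket -> illegal
(6,4): no bracket -> illegal
(7,2): flips 1 -> legal
(7,3): no bracket -> illegal
(7,4): no bracket -> illegal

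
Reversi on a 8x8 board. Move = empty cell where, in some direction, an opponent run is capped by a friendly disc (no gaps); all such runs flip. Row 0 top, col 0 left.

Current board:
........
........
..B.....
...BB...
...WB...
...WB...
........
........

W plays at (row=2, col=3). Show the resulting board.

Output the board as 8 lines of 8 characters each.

Answer: ........
........
..BW....
...WB...
...WB...
...WB...
........
........

Derivation:
Place W at (2,3); scan 8 dirs for brackets.
Dir NW: first cell '.' (not opp) -> no flip
Dir N: first cell '.' (not opp) -> no flip
Dir NE: first cell '.' (not opp) -> no flip
Dir W: opp run (2,2), next='.' -> no flip
Dir E: first cell '.' (not opp) -> no flip
Dir SW: first cell '.' (not opp) -> no flip
Dir S: opp run (3,3) capped by W -> flip
Dir SE: opp run (3,4), next='.' -> no flip
All flips: (3,3)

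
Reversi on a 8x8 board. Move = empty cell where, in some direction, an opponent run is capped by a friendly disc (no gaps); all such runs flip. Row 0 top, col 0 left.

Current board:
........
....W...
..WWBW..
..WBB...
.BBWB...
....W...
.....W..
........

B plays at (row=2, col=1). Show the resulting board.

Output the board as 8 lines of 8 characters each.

Answer: ........
....W...
.BBBBW..
..WBB...
.BBWB...
....W...
.....W..
........

Derivation:
Place B at (2,1); scan 8 dirs for brackets.
Dir NW: first cell '.' (not opp) -> no flip
Dir N: first cell '.' (not opp) -> no flip
Dir NE: first cell '.' (not opp) -> no flip
Dir W: first cell '.' (not opp) -> no flip
Dir E: opp run (2,2) (2,3) capped by B -> flip
Dir SW: first cell '.' (not opp) -> no flip
Dir S: first cell '.' (not opp) -> no flip
Dir SE: opp run (3,2) (4,3) (5,4) (6,5), next='.' -> no flip
All flips: (2,2) (2,3)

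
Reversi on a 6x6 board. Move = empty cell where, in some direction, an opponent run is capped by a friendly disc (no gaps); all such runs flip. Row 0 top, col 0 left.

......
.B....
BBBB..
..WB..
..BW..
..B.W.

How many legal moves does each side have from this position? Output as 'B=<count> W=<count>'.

Answer: B=5 W=6

Derivation:
-- B to move --
(3,1): flips 1 -> legal
(3,4): flips 1 -> legal
(4,1): flips 1 -> legal
(4,4): flips 1 -> legal
(4,5): no bracket -> illegal
(5,3): flips 1 -> legal
(5,5): no bracket -> illegal
B mobility = 5
-- W to move --
(0,0): no bracket -> illegal
(0,1): no bracket -> illegal
(0,2): no bracket -> illegal
(1,0): flips 1 -> legal
(1,2): flips 1 -> legal
(1,3): flips 2 -> legal
(1,4): flips 1 -> legal
(2,4): no bracket -> illegal
(3,0): no bracket -> illegal
(3,1): no bracket -> illegal
(3,4): flips 1 -> legal
(4,1): flips 1 -> legal
(4,4): no bracket -> illegal
(5,1): no bracket -> illegal
(5,3): no bracket -> illegal
W mobility = 6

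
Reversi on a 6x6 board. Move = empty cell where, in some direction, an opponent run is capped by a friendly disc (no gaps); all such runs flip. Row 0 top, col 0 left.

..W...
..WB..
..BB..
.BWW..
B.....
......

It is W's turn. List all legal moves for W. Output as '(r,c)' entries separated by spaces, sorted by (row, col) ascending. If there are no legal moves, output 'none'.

Answer: (0,3) (1,1) (1,4) (2,4) (3,0) (3,4)

Derivation:
(0,3): flips 2 -> legal
(0,4): no bracket -> illegal
(1,1): flips 1 -> legal
(1,4): flips 2 -> legal
(2,0): no bracket -> illegal
(2,1): no bracket -> illegal
(2,4): flips 1 -> legal
(3,0): flips 1 -> legal
(3,4): flips 1 -> legal
(4,1): no bracket -> illegal
(4,2): no bracket -> illegal
(5,0): no bracket -> illegal
(5,1): no bracket -> illegal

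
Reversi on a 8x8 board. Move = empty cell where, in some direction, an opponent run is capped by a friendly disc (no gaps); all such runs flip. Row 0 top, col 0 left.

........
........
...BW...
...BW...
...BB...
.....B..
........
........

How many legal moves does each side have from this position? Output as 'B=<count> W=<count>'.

Answer: B=5 W=6

Derivation:
-- B to move --
(1,3): no bracket -> illegal
(1,4): flips 2 -> legal
(1,5): flips 1 -> legal
(2,5): flips 2 -> legal
(3,5): flips 1 -> legal
(4,5): flips 1 -> legal
B mobility = 5
-- W to move --
(1,2): flips 1 -> legal
(1,3): no bracket -> illegal
(1,4): no bracket -> illegal
(2,2): flips 1 -> legal
(3,2): flips 1 -> legal
(3,5): no bracket -> illegal
(4,2): flips 1 -> legal
(4,5): no bracket -> illegal
(4,6): no bracket -> illegal
(5,2): flips 1 -> legal
(5,3): no bracket -> illegal
(5,4): flips 1 -> legal
(5,6): no bracket -> illegal
(6,4): no bracket -> illegal
(6,5): no bracket -> illegal
(6,6): no bracket -> illegal
W mobility = 6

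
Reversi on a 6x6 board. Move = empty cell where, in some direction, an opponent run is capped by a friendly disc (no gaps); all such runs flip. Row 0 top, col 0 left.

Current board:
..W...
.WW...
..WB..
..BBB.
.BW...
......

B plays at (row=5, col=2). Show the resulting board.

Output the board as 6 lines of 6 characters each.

Place B at (5,2); scan 8 dirs for brackets.
Dir NW: first cell 'B' (not opp) -> no flip
Dir N: opp run (4,2) capped by B -> flip
Dir NE: first cell '.' (not opp) -> no flip
Dir W: first cell '.' (not opp) -> no flip
Dir E: first cell '.' (not opp) -> no flip
Dir SW: edge -> no flip
Dir S: edge -> no flip
Dir SE: edge -> no flip
All flips: (4,2)

Answer: ..W...
.WW...
..WB..
..BBB.
.BB...
..B...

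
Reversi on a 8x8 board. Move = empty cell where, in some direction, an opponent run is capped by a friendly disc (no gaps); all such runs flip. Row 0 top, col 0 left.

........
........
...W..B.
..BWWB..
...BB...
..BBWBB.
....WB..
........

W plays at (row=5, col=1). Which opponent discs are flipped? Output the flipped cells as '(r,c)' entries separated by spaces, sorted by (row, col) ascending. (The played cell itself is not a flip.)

Dir NW: first cell '.' (not opp) -> no flip
Dir N: first cell '.' (not opp) -> no flip
Dir NE: first cell '.' (not opp) -> no flip
Dir W: first cell '.' (not opp) -> no flip
Dir E: opp run (5,2) (5,3) capped by W -> flip
Dir SW: first cell '.' (not opp) -> no flip
Dir S: first cell '.' (not opp) -> no flip
Dir SE: first cell '.' (not opp) -> no flip

Answer: (5,2) (5,3)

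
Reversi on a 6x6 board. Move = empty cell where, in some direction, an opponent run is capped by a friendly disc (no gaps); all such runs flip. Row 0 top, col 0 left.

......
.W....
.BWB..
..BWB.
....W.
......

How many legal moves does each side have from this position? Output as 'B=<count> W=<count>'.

-- B to move --
(0,0): no bracket -> illegal
(0,1): flips 1 -> legal
(0,2): no bracket -> illegal
(1,0): no bracket -> illegal
(1,2): flips 1 -> legal
(1,3): no bracket -> illegal
(2,0): no bracket -> illegal
(2,4): no bracket -> illegal
(3,1): no bracket -> illegal
(3,5): no bracket -> illegal
(4,2): no bracket -> illegal
(4,3): flips 1 -> legal
(4,5): no bracket -> illegal
(5,3): no bracket -> illegal
(5,4): flips 1 -> legal
(5,5): no bracket -> illegal
B mobility = 4
-- W to move --
(1,0): no bracket -> illegal
(1,2): no bracket -> illegal
(1,3): flips 1 -> legal
(1,4): no bracket -> illegal
(2,0): flips 1 -> legal
(2,4): flips 2 -> legal
(2,5): no bracket -> illegal
(3,0): no bracket -> illegal
(3,1): flips 2 -> legal
(3,5): flips 1 -> legal
(4,1): no bracket -> illegal
(4,2): flips 1 -> legal
(4,3): no bracket -> illegal
(4,5): no bracket -> illegal
W mobility = 6

Answer: B=4 W=6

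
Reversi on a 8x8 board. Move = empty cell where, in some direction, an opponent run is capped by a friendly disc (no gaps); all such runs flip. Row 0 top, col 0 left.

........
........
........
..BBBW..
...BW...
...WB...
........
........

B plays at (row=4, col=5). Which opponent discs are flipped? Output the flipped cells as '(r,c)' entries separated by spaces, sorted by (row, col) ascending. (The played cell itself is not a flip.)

Dir NW: first cell 'B' (not opp) -> no flip
Dir N: opp run (3,5), next='.' -> no flip
Dir NE: first cell '.' (not opp) -> no flip
Dir W: opp run (4,4) capped by B -> flip
Dir E: first cell '.' (not opp) -> no flip
Dir SW: first cell 'B' (not opp) -> no flip
Dir S: first cell '.' (not opp) -> no flip
Dir SE: first cell '.' (not opp) -> no flip

Answer: (4,4)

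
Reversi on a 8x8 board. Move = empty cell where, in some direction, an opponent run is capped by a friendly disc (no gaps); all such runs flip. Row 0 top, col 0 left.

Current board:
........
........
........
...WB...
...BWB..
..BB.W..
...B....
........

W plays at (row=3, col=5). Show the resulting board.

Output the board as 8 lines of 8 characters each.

Answer: ........
........
........
...WWW..
...BWW..
..BB.W..
...B....
........

Derivation:
Place W at (3,5); scan 8 dirs for brackets.
Dir NW: first cell '.' (not opp) -> no flip
Dir N: first cell '.' (not opp) -> no flip
Dir NE: first cell '.' (not opp) -> no flip
Dir W: opp run (3,4) capped by W -> flip
Dir E: first cell '.' (not opp) -> no flip
Dir SW: first cell 'W' (not opp) -> no flip
Dir S: opp run (4,5) capped by W -> flip
Dir SE: first cell '.' (not opp) -> no flip
All flips: (3,4) (4,5)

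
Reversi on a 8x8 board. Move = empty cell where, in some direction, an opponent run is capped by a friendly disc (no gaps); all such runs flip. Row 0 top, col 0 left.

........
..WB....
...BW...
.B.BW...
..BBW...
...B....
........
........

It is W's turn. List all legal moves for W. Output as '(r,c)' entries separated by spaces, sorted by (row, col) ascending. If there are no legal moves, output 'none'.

(0,2): flips 1 -> legal
(0,3): no bracket -> illegal
(0,4): no bracket -> illegal
(1,4): flips 1 -> legal
(2,0): no bracket -> illegal
(2,1): no bracket -> illegal
(2,2): flips 2 -> legal
(3,0): no bracket -> illegal
(3,2): flips 1 -> legal
(4,0): no bracket -> illegal
(4,1): flips 2 -> legal
(5,1): flips 2 -> legal
(5,2): flips 1 -> legal
(5,4): no bracket -> illegal
(6,2): flips 1 -> legal
(6,3): no bracket -> illegal
(6,4): no bracket -> illegal

Answer: (0,2) (1,4) (2,2) (3,2) (4,1) (5,1) (5,2) (6,2)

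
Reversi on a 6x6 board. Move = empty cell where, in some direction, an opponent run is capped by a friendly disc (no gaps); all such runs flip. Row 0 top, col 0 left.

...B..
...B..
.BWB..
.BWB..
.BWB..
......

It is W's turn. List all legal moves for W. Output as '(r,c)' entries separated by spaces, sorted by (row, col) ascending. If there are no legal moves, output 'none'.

(0,2): no bracket -> illegal
(0,4): flips 1 -> legal
(1,0): flips 1 -> legal
(1,1): no bracket -> illegal
(1,2): no bracket -> illegal
(1,4): flips 1 -> legal
(2,0): flips 2 -> legal
(2,4): flips 2 -> legal
(3,0): flips 1 -> legal
(3,4): flips 1 -> legal
(4,0): flips 2 -> legal
(4,4): flips 2 -> legal
(5,0): flips 1 -> legal
(5,1): no bracket -> illegal
(5,2): no bracket -> illegal
(5,3): no bracket -> illegal
(5,4): flips 1 -> legal

Answer: (0,4) (1,0) (1,4) (2,0) (2,4) (3,0) (3,4) (4,0) (4,4) (5,0) (5,4)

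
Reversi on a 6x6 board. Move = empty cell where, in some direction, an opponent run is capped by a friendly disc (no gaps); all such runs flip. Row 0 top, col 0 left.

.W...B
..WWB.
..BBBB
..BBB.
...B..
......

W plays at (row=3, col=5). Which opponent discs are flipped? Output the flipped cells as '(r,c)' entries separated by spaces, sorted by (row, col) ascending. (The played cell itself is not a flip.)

Answer: (2,4)

Derivation:
Dir NW: opp run (2,4) capped by W -> flip
Dir N: opp run (2,5), next='.' -> no flip
Dir NE: edge -> no flip
Dir W: opp run (3,4) (3,3) (3,2), next='.' -> no flip
Dir E: edge -> no flip
Dir SW: first cell '.' (not opp) -> no flip
Dir S: first cell '.' (not opp) -> no flip
Dir SE: edge -> no flip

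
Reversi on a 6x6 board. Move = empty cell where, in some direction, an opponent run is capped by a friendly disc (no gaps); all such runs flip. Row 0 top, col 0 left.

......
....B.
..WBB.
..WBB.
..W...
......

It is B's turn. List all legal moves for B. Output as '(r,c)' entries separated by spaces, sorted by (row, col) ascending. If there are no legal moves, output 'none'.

(1,1): flips 1 -> legal
(1,2): no bracket -> illegal
(1,3): no bracket -> illegal
(2,1): flips 1 -> legal
(3,1): flips 1 -> legal
(4,1): flips 1 -> legal
(4,3): no bracket -> illegal
(5,1): flips 1 -> legal
(5,2): no bracket -> illegal
(5,3): no bracket -> illegal

Answer: (1,1) (2,1) (3,1) (4,1) (5,1)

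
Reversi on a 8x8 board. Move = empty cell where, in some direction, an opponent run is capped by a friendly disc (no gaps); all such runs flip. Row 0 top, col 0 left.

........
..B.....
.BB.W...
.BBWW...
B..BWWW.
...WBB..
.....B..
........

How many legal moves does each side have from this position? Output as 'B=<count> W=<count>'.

-- B to move --
(1,3): no bracket -> illegal
(1,4): flips 3 -> legal
(1,5): no bracket -> illegal
(2,3): flips 1 -> legal
(2,5): flips 1 -> legal
(3,5): flips 3 -> legal
(3,6): flips 1 -> legal
(3,7): flips 1 -> legal
(4,2): no bracket -> illegal
(4,7): flips 3 -> legal
(5,2): flips 1 -> legal
(5,6): no bracket -> illegal
(5,7): no bracket -> illegal
(6,2): no bracket -> illegal
(6,3): flips 1 -> legal
(6,4): no bracket -> illegal
B mobility = 9
-- W to move --
(0,1): no bracket -> illegal
(0,2): no bracket -> illegal
(0,3): no bracket -> illegal
(1,0): no bracket -> illegal
(1,1): flips 1 -> legal
(1,3): no bracket -> illegal
(2,0): no bracket -> illegal
(2,3): no bracket -> illegal
(3,0): flips 2 -> legal
(4,1): no bracket -> illegal
(4,2): flips 1 -> legal
(5,0): no bracket -> illegal
(5,1): no bracket -> illegal
(5,2): flips 1 -> legal
(5,6): flips 2 -> legal
(6,3): flips 1 -> legal
(6,4): flips 2 -> legal
(6,6): flips 1 -> legal
(7,4): no bracket -> illegal
(7,5): flips 2 -> legal
(7,6): no bracket -> illegal
W mobility = 9

Answer: B=9 W=9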